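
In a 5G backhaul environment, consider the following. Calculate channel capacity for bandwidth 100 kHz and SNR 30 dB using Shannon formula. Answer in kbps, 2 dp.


Given: B = 100 kHz, SNR = 30 dB
SNR linear = 10^(30/10) = 1000
1 + SNR = 1001
log2(1001) = 9.9672262588
C = 100 * 1000 * 9.9672262588 = 996722.6259 bps
C = 996.722626 kbps -> 996.72 kbps (2 dp)

996.72


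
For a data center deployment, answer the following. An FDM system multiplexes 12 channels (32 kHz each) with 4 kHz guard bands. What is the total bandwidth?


Given: 12 channels, 32 kHz each, guard = 4 kHz
Channel bandwidth = 12 * 32 = 384 kHz
Guard bands = 11 gaps * 4 kHz = 44 kHz
Total = 384 + 44 = 428 kHz

428


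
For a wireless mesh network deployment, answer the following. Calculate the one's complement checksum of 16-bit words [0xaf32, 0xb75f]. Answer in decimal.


Given words: [0xaf32, 0xb75f]
Step 1: Sum all words
Raw sum = 44850 + 46943 = 91793
Step 2: Fold carry: (26257 + 1) = 26258
One's complement = ~26258 & 0xFFFF = 39277

39277


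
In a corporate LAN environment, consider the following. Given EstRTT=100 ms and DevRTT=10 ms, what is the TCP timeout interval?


Given: EstRTT = 100 ms, DevRTT = 10 ms
Timeout = EstRTT + 4 * DevRTT
4 * DevRTT = 4 * 10 = 40
Timeout = 100 + 40 = 140 ms

140


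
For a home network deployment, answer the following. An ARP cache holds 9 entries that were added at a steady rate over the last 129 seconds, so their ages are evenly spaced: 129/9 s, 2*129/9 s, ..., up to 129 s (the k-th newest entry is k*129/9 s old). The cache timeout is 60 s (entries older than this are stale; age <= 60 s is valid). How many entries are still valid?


Ages are k * 129/9 s for k = 1..9 (spacing = 14.3333 s).
Entry k is valid iff k * 129/9 <= 60 iff k <= 9 * 60 / 129 = 4.1860
n_valid = floor(4.1860) = 4
(n_stale = 9 - 4 = 5)

4


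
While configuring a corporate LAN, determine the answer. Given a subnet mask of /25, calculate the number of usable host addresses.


Given: subnet mask /25
Host bits = 32 - 25 = 7
Total addresses = 2^7 = 128
Usable hosts = 128 - 2 (network + broadcast) = 126

126


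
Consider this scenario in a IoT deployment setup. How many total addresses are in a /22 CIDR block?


Given: CIDR prefix /22
Host bits = 32 - 22 = 10
Total addresses = 2^10 = 1024

1024


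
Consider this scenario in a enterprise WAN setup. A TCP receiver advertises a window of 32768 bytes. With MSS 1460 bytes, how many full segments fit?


Given: RWND = 32768 bytes, MSS = 1460 bytes
Full segments = floor(RWND / MSS)
Full segments = floor(32768 / 1460)
Full segments = floor(22.4438) = 22

22


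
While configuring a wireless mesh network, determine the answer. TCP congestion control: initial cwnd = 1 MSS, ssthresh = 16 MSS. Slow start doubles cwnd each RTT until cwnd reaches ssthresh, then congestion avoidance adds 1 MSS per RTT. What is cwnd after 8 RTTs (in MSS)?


RTT 0: cwnd = 1 MSS (initial)
RTT 1: cwnd = 2 MSS (slow start, doubled)
RTT 2: cwnd = 4 MSS (slow start, doubled)
RTT 3: cwnd = 8 MSS (slow start, doubled)
RTT 4: cwnd = 16 MSS (slow start, doubled)
RTT 5: cwnd = 17 MSS (congestion avoidance, +1)
RTT 6: cwnd = 18 MSS (congestion avoidance, +1)
RTT 7: cwnd = 19 MSS (congestion avoidance, +1)
RTT 8: cwnd = 20 MSS (congestion avoidance, +1)

20


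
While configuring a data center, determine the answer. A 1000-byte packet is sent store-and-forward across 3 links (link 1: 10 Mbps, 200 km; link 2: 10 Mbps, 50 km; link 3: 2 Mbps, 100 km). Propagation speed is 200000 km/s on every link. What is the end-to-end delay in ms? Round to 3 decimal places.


Packet = 1000 bytes = 8000 bits. Store-and-forward: sum (t_trans + t_prop) per link.
Link 1: t_trans = 8000/(10*10^6) s = 0.8000 ms; t_prop = 200/200000 s = 1.0000 ms; subtotal = 1.8000 ms
Link 2: t_trans = 8000/(10*10^6) s = 0.8000 ms; t_prop = 50/200000 s = 0.2500 ms; subtotal = 1.0500 ms
Link 3: t_trans = 8000/(2*10^6) s = 4.0000 ms; t_prop = 100/200000 s = 0.5000 ms; subtotal = 4.5000 ms
End-to-end = 1.8000 + 1.0500 + 4.5000 = 7.3500 ms -> 7.350 ms (3 dp)

7.350


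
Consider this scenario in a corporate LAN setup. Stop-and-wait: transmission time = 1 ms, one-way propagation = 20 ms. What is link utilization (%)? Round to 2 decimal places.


Given: Ttrans = 1 ms, Tprop = 20 ms
RTT = 2 * Tprop = 2 * 20 = 40 ms
U = Ttrans / (Ttrans + RTT)
U = 1 / (1 + 40)
U = 1 / 41 = 0.02439
U% = 2.44%

2.44


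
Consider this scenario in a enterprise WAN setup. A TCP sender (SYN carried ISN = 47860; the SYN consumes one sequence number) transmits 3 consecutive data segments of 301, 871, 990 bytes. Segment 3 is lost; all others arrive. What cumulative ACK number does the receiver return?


SYN uses sequence number 47860; first data byte = ISN + 1 = 47861.
Segment 1: SEQ = 47861, len = 301 B, covers [47861, 48161]
Segment 2: SEQ = 48162, len = 871 B, covers [48162, 49032]
Segment 3: SEQ = 49033, len = 990 B, covers [49033, 50022] [LOST]
In-order data received: bytes [47861, 49032] (segments 1..2).
Segment 3 missing -> gap begins at byte 49033.
Cumulative ACK = next expected in-order byte = 47861 + 301 + 871 = 49033

49033


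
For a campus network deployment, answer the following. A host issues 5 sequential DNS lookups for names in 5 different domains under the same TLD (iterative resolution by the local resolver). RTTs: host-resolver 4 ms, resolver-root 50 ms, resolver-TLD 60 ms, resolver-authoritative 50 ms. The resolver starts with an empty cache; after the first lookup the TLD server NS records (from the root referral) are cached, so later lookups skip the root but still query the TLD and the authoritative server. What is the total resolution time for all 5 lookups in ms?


Lookup 1 (cold cache): local + root + TLD + auth = 4 + 50 + 60 + 50 = 164 ms
Lookups 2..5 (TLD NS cached -> skip root; new domain -> still ask TLD and auth): local + TLD + auth = 4 + 60 + 50 = 114 ms each
Remaining 4 lookups: 4 * 114 = 456 ms
Total = 164 + 456 = 620 ms

620


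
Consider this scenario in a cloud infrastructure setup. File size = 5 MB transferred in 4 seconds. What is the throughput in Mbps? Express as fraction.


Given: file = 5 MB, time = 4 s
File in Mb = 5 * 8 = 40 Mb
Throughput = 40 / 4 Mbps
Throughput = 10 Mbps

10


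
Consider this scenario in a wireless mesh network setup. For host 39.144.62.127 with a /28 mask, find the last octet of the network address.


Given: IP = 39.144.62.127, prefix = /28
Subnet mask = 255.255.255.240
Last octet of IP: 127
Last octet of mask: 240
Network last octet = 127 AND 240 = 112

112


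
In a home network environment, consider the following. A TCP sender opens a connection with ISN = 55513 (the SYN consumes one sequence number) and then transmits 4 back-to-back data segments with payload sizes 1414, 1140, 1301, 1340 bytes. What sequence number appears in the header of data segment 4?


The SYN occupies sequence number ISN = 55513, so the first data byte is ISN + 1 = 55514.
SEQ of data segment i = (ISN + 1) + sum of payload sizes of segments 1..i-1.
Segment 1: SEQ = 55514, payload = 1414 bytes
Segment 2: SEQ = 56928, payload = 1140 bytes
Segment 3: SEQ = 58068, payload = 1301 bytes
Segment 4: SEQ = 59369, payload = 1340 bytes
SEQ of segment 4 = 55514 + 1414 + 1140 + 1301 = 59369

59369


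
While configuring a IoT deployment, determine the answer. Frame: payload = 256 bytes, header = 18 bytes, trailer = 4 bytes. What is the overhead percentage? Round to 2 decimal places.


Given: payload = 256 B, header = 18 B, trailer = 4 B
Overhead bytes = header + trailer = 18 + 4 = 22
Total frame = payload + overhead = 256 + 22 = 278
Overhead % = 22 / 278 * 100 = 7.9137% -> 7.91% (2 dp)

7.91


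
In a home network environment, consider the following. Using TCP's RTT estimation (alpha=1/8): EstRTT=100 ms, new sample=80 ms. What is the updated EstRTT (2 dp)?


Given: EstRTT = 100 ms, SampleRTT = 80 ms, alpha = 1/8
New EstRTT = (1 - alpha) * EstRTT + alpha * SampleRTT
(7/8) * 100 = 87.5
(1/8) * 80 = 10
New EstRTT = 87.5 + 10 = 97.5 ms -> 97.50 ms (2 dp)

97.50


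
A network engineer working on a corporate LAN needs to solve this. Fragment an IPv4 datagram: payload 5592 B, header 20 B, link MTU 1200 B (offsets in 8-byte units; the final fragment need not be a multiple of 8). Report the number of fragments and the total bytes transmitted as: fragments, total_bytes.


Max data per non-final fragment = floor((MTU - header)/8)*8 = floor((1200 - 20)/8)*8 = floor(1180/8)*8 = 1176 B
Final fragment needs no 8-byte alignment: it can carry up to MTU - header = 1180 B
Non-final fragments needed = ceil((payload - 1180) / 1176) = ceil(4412/1176) = ceil(3.7517) = 4
Number of fragments = 4 + 1 = 5
Fragment sizes (data): 4 * 1176 B + 888 B (last, 888 <= 1180 OK)
Total bytes sent = payload + n_frags * header = 5592 + 5*20 = 5592 + 100 = 5692 B

5, 5692


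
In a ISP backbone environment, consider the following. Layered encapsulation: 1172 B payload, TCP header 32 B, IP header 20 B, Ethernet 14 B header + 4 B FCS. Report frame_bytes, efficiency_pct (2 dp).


TCP segment = 1172 + 32 = 1204 B
IP packet = 1204 + 20 = 1224 B
Ethernet frame = 1224 + 14 + 4 = 1242 B
Efficiency = app / frame = 1172 / 1242 = 0.943639 = 94.3639% -> 94.36% (2 dp)

1242, 94.36


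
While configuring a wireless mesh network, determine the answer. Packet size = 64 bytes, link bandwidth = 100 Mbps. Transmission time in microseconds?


Given: packet = 64 bytes, bandwidth = 100 Mbps
Packet in bits = 64 * 8 = 512 bits
Bandwidth = 100 * 10^6 = 100000000 bps
Time = 512 / 100000000 seconds
Time in us = 512 * 10^6 / 100000000 = 5.12

5.12


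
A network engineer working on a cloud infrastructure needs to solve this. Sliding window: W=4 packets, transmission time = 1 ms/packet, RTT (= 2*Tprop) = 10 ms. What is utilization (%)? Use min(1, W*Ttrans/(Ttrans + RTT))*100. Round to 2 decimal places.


Given: W = 4, Ttrans = 1 ms, RTT = 10 ms (= 2 * Tprop, Tprop = 5 ms)
Cycle time = Ttrans + RTT = 1 + 10 = 11 ms (first packet sent until its ACK returns)
W * Ttrans = 4 * 1 = 4 ms of sending per cycle
W * Ttrans / (Ttrans + RTT) = 4 / 11 = 0.363636
U = min(1, 0.363636) = 0.363636
U% = 36.36%

36.36


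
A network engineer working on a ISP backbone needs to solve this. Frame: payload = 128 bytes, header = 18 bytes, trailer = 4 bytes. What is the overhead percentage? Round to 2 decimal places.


Given: payload = 128 B, header = 18 B, trailer = 4 B
Overhead bytes = header + trailer = 18 + 4 = 22
Total frame = payload + overhead = 128 + 22 = 150
Overhead % = 22 / 150 * 100 = 14.6667% -> 14.67% (2 dp)

14.67


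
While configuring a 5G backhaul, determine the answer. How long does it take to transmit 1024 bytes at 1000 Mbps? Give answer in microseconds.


Given: packet = 1024 bytes, bandwidth = 1000 Mbps
Packet in bits = 1024 * 8 = 8192 bits
Bandwidth = 1000 * 10^6 = 1000000000 bps
Time = 8192 / 1000000000 seconds
Time in us = 8192 * 10^6 / 1000000000 = 8.192

8.192


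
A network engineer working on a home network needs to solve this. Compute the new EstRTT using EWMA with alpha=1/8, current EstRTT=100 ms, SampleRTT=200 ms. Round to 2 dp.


Given: EstRTT = 100 ms, SampleRTT = 200 ms, alpha = 1/8
New EstRTT = (1 - alpha) * EstRTT + alpha * SampleRTT
(7/8) * 100 = 87.5
(1/8) * 200 = 25
New EstRTT = 87.5 + 25 = 112.5 ms -> 112.50 ms (2 dp)

112.50


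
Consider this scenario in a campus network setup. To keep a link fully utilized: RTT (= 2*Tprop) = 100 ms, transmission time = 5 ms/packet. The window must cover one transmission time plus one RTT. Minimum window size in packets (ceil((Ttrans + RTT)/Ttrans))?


Given: Ttrans = 5 ms, RTT = 100 ms (= 2 * Tprop, Tprop = 50 ms)
Time until first ACK returns = Ttrans + RTT = 5 + 100 = 105 ms
Need W * Ttrans >= Ttrans + RTT  ->  W >= (Ttrans + RTT) / Ttrans
(Ttrans + RTT) / Ttrans = 105 / 5 = 21
W_min = ceil(21) = 21

21


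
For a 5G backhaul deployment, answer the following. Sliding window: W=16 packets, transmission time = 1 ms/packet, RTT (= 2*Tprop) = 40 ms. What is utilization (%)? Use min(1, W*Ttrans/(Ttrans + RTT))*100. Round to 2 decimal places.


Given: W = 16, Ttrans = 1 ms, RTT = 40 ms (= 2 * Tprop, Tprop = 20 ms)
Cycle time = Ttrans + RTT = 1 + 40 = 41 ms (first packet sent until its ACK returns)
W * Ttrans = 16 * 1 = 16 ms of sending per cycle
W * Ttrans / (Ttrans + RTT) = 16 / 41 = 0.390244
U = min(1, 0.390244) = 0.390244
U% = 39.02%

39.02


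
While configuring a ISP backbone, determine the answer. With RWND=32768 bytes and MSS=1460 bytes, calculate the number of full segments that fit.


Given: RWND = 32768 bytes, MSS = 1460 bytes
Full segments = floor(RWND / MSS)
Full segments = floor(32768 / 1460)
Full segments = floor(22.4438) = 22

22


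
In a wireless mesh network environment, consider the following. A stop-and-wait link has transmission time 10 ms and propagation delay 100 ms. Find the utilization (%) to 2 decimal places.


Given: Ttrans = 10 ms, Tprop = 100 ms
RTT = 2 * Tprop = 2 * 100 = 200 ms
U = Ttrans / (Ttrans + RTT)
U = 10 / (10 + 200)
U = 10 / 210 = 0.047619
U% = 4.76%

4.76


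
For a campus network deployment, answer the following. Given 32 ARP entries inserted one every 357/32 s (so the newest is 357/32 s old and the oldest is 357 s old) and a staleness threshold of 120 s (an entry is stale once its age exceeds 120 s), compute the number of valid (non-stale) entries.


Ages are k * 357/32 s for k = 1..32 (spacing = 11.1562 s).
Entry k is valid iff k * 357/32 <= 120 iff k <= 32 * 120 / 357 = 10.7563
n_valid = floor(10.7563) = 10
(n_stale = 32 - 10 = 22)

10


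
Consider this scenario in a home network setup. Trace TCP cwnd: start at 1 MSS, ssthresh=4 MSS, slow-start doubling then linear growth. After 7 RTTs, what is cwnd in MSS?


RTT 0: cwnd = 1 MSS (initial)
RTT 1: cwnd = 2 MSS (slow start, doubled)
RTT 2: cwnd = 4 MSS (slow start, doubled)
RTT 3: cwnd = 5 MSS (congestion avoidance, +1)
RTT 4: cwnd = 6 MSS (congestion avoidance, +1)
RTT 5: cwnd = 7 MSS (congestion avoidance, +1)
RTT 6: cwnd = 8 MSS (congestion avoidance, +1)
RTT 7: cwnd = 9 MSS (congestion avoidance, +1)

9


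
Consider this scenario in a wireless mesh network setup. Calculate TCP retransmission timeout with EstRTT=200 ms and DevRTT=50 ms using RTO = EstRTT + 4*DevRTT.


Given: EstRTT = 200 ms, DevRTT = 50 ms
Timeout = EstRTT + 4 * DevRTT
4 * DevRTT = 4 * 50 = 200
Timeout = 200 + 200 = 400 ms

400


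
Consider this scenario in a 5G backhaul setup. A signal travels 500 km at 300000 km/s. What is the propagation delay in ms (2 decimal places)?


Given: distance = 500 km, speed = 300000 km/s
Delay = distance / speed = 500 / 300000 seconds
Delay in ms = 500 * 1000 / 300000
Delay = 1.6667 ms
Rounded to 2 dp = 1.67 ms

1.67


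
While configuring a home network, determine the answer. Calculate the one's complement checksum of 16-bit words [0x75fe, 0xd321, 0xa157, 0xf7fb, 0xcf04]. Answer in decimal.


Given words: [0x75fe, 0xd321, 0xa157, 0xf7fb, 0xcf04]
Step 1: Sum all words
Raw sum = 30206 + 54049 + 41303 + 63483 + 52996 = 242037
Step 2: Fold carry: (45429 + 3) = 45432
One's complement = ~45432 & 0xFFFF = 20103

20103


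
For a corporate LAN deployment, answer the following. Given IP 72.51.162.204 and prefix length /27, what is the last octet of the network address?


Given: IP = 72.51.162.204, prefix = /27
Subnet mask = 255.255.255.224
Last octet of IP: 204
Last octet of mask: 224
Network last octet = 204 AND 224 = 192

192


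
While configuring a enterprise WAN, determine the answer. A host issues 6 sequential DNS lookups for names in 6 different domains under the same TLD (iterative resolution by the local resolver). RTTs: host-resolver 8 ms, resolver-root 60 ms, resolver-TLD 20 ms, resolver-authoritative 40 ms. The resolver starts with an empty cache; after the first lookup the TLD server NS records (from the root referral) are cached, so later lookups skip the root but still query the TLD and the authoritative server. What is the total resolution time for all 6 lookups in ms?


Lookup 1 (cold cache): local + root + TLD + auth = 8 + 60 + 20 + 40 = 128 ms
Lookups 2..6 (TLD NS cached -> skip root; new domain -> still ask TLD and auth): local + TLD + auth = 8 + 20 + 40 = 68 ms each
Remaining 5 lookups: 5 * 68 = 340 ms
Total = 128 + 340 = 468 ms

468


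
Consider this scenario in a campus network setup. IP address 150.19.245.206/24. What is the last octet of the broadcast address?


Given: IP = 150.19.245.206, prefix = /24
Host bits = 32 - 24 = 8
Network last octet = 206 AND mask = 0
Host part size = 2^8 - 1 = 255
Broadcast last octet = 0 OR 255 = 255

255


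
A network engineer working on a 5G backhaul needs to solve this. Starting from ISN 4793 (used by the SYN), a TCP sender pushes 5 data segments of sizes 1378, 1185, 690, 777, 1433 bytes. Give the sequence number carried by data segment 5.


The SYN occupies sequence number ISN = 4793, so the first data byte is ISN + 1 = 4794.
SEQ of data segment i = (ISN + 1) + sum of payload sizes of segments 1..i-1.
Segment 1: SEQ = 4794, payload = 1378 bytes
Segment 2: SEQ = 6172, payload = 1185 bytes
Segment 3: SEQ = 7357, payload = 690 bytes
Segment 4: SEQ = 8047, payload = 777 bytes
Segment 5: SEQ = 8824, payload = 1433 bytes
SEQ of segment 5 = 4794 + 1378 + 1185 + 690 + 777 = 8824

8824


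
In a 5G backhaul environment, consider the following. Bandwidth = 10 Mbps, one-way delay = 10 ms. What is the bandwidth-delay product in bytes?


Given: bandwidth = 10 Mbps, delay = 10 ms
BDP in bits = 10 * 10^6 * 10 / 1000
BDP in bits = 100000
BDP in bytes = 100000 / 8 = 12500

12500


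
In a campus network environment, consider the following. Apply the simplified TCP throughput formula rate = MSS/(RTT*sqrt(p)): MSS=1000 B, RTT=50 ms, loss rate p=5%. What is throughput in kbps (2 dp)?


Given: MSS = 1000 bytes, RTT = 50 ms, loss = 5%
RTT in seconds = 50 / 1000 = 0.05
Loss rate = 5% = 0.05
sqrt(loss) = sqrt(0.05) = 0.223606797750
Throughput (bytes/s) = 1000 / (0.05 * 0.223606797750) = 89442.7191
Throughput (kbps) = 89442.7191 * 8 / 1000 = 715.541753 -> 715.54 kbps (2 dp)

715.54


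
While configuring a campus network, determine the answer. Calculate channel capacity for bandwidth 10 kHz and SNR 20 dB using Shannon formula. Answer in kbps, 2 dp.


Given: B = 10 kHz, SNR = 20 dB
SNR linear = 10^(20/10) = 100
1 + SNR = 101
log2(101) = 6.6582114828
C = 10 * 1000 * 6.6582114828 = 66582.1148 bps
C = 66.582115 kbps -> 66.58 kbps (2 dp)

66.58


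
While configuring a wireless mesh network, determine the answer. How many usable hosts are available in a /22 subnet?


Given: subnet mask /22
Host bits = 32 - 22 = 10
Total addresses = 2^10 = 1024
Usable hosts = 1024 - 2 (network + broadcast) = 1022

1022


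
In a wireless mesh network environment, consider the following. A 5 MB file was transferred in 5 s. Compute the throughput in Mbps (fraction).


Given: file = 5 MB, time = 5 s
File in Mb = 5 * 8 = 40 Mb
Throughput = 40 / 5 Mbps
Throughput = 8 Mbps

8


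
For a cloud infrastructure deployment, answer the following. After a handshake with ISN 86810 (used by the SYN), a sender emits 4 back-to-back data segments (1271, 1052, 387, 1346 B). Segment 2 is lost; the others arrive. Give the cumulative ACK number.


SYN uses sequence number 86810; first data byte = ISN + 1 = 86811.
Segment 1: SEQ = 86811, len = 1271 B, covers [86811, 88081]
Segment 2: SEQ = 88082, len = 1052 B, covers [88082, 89133] [LOST]
Segment 3: SEQ = 89134, len = 387 B, covers [89134, 89520]
Segment 4: SEQ = 89521, len = 1346 B, covers [89521, 90866]
In-order data received: bytes [86811, 88081] (segments 1..1).
Segment 2 missing -> gap begins at byte 88082; later segments buffered out of order.
Cumulative ACK = next expected in-order byte = 86811 + 1271 = 88082

88082


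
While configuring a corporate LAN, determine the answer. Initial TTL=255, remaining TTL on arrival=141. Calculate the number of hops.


Given: initial TTL = 255, received TTL = 141
Hops = initial TTL - received TTL
Hops = 255 - 141 = 114

114


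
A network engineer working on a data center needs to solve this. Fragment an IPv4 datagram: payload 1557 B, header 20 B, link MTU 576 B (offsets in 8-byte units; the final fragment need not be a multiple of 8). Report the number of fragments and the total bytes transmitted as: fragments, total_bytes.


Max data per non-final fragment = floor((MTU - header)/8)*8 = floor((576 - 20)/8)*8 = floor(556/8)*8 = 552 B
Final fragment needs no 8-byte alignment: it can carry up to MTU - header = 556 B
Non-final fragments needed = ceil((payload - 556) / 552) = ceil(1001/552) = ceil(1.8134) = 2
Number of fragments = 2 + 1 = 3
Fragment sizes (data): 2 * 552 B + 453 B (last, 453 <= 556 OK)
Total bytes sent = payload + n_frags * header = 1557 + 3*20 = 1557 + 60 = 1617 B

3, 1617


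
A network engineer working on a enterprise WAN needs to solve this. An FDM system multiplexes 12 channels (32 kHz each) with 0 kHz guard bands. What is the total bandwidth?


Given: 12 channels, 32 kHz each, guard = 0 kHz
Channel bandwidth = 12 * 32 = 384 kHz
Guard bands = 11 gaps * 0 kHz = 0 kHz
Total = 384 + 0 = 384 kHz

384


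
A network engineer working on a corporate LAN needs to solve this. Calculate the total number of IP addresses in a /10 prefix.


Given: CIDR prefix /10
Host bits = 32 - 10 = 22
Total addresses = 2^22 = 4194304

4194304


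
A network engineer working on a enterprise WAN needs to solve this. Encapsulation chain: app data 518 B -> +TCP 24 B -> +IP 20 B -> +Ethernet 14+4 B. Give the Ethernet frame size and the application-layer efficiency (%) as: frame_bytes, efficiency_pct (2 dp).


TCP segment = 518 + 24 = 542 B
IP packet = 542 + 20 = 562 B
Ethernet frame = 562 + 14 + 4 = 580 B
Efficiency = app / frame = 518 / 580 = 0.893103 = 89.3103% -> 89.31% (2 dp)

580, 89.31


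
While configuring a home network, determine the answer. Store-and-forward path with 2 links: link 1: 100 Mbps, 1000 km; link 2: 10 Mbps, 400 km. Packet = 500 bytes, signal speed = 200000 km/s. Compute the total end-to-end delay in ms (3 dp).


Packet = 500 bytes = 4000 bits. Store-and-forward: sum (t_trans + t_prop) per link.
Link 1: t_trans = 4000/(100*10^6) s = 0.0400 ms; t_prop = 1000/200000 s = 5.0000 ms; subtotal = 5.0400 ms
Link 2: t_trans = 4000/(10*10^6) s = 0.4000 ms; t_prop = 400/200000 s = 2.0000 ms; subtotal = 2.4000 ms
End-to-end = 5.0400 + 2.4000 = 7.4400 ms -> 7.440 ms (3 dp)

7.440


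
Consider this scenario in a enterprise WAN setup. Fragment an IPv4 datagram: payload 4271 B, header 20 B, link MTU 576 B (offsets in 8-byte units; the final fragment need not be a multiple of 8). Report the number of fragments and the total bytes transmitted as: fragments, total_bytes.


Max data per non-final fragment = floor((MTU - header)/8)*8 = floor((576 - 20)/8)*8 = floor(556/8)*8 = 552 B
Final fragment needs no 8-byte alignment: it can carry up to MTU - header = 556 B
Non-final fragments needed = ceil((payload - 556) / 552) = ceil(3715/552) = ceil(6.7301) = 7
Number of fragments = 7 + 1 = 8
Fragment sizes (data): 7 * 552 B + 407 B (last, 407 <= 556 OK)
Total bytes sent = payload + n_frags * header = 4271 + 8*20 = 4271 + 160 = 4431 B

8, 4431


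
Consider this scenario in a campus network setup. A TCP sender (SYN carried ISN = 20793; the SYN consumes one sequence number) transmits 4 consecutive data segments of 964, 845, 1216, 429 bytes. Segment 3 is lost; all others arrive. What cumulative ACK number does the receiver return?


SYN uses sequence number 20793; first data byte = ISN + 1 = 20794.
Segment 1: SEQ = 20794, len = 964 B, covers [20794, 21757]
Segment 2: SEQ = 21758, len = 845 B, covers [21758, 22602]
Segment 3: SEQ = 22603, len = 1216 B, covers [22603, 23818] [LOST]
Segment 4: SEQ = 23819, len = 429 B, covers [23819, 24247]
In-order data received: bytes [20794, 22602] (segments 1..2).
Segment 3 missing -> gap begins at byte 22603; later segments buffered out of order.
Cumulative ACK = next expected in-order byte = 20794 + 964 + 845 = 22603

22603


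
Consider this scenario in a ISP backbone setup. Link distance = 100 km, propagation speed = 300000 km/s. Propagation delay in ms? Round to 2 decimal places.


Given: distance = 100 km, speed = 300000 km/s
Delay = distance / speed = 100 / 300000 seconds
Delay in ms = 100 * 1000 / 300000
Delay = 0.3333 ms
Rounded to 2 dp = 0.33 ms

0.33


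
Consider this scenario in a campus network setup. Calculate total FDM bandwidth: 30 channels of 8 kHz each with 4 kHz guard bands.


Given: 30 channels, 8 kHz each, guard = 4 kHz
Channel bandwidth = 30 * 8 = 240 kHz
Guard bands = 29 gaps * 4 kHz = 116 kHz
Total = 240 + 116 = 356 kHz

356


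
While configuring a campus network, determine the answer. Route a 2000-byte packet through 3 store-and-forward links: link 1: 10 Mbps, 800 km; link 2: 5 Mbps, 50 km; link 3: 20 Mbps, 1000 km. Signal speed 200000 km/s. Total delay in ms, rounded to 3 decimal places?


Packet = 2000 bytes = 16000 bits. Store-and-forward: sum (t_trans + t_prop) per link.
Link 1: t_trans = 16000/(10*10^6) s = 1.6000 ms; t_prop = 800/200000 s = 4.0000 ms; subtotal = 5.6000 ms
Link 2: t_trans = 16000/(5*10^6) s = 3.2000 ms; t_prop = 50/200000 s = 0.2500 ms; subtotal = 3.4500 ms
Link 3: t_trans = 16000/(20*10^6) s = 0.8000 ms; t_prop = 1000/200000 s = 5.0000 ms; subtotal = 5.8000 ms
End-to-end = 5.6000 + 3.4500 + 5.8000 = 14.8500 ms -> 14.850 ms (3 dp)

14.850


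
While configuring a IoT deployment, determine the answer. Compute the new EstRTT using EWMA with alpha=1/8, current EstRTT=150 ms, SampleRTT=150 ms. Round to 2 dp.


Given: EstRTT = 150 ms, SampleRTT = 150 ms, alpha = 1/8
New EstRTT = (1 - alpha) * EstRTT + alpha * SampleRTT
(7/8) * 150 = 131.25
(1/8) * 150 = 18.75
New EstRTT = 131.25 + 18.75 = 150 ms -> 150.00 ms (2 dp)

150.00


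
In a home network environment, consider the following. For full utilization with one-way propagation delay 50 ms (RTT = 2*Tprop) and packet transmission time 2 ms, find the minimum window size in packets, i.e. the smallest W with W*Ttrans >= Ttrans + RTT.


Given: Ttrans = 2 ms, RTT = 100 ms (= 2 * Tprop, Tprop = 50 ms)
Time until first ACK returns = Ttrans + RTT = 2 + 100 = 102 ms
Need W * Ttrans >= Ttrans + RTT  ->  W >= (Ttrans + RTT) / Ttrans
(Ttrans + RTT) / Ttrans = 102 / 2 = 51
W_min = ceil(51) = 51

51


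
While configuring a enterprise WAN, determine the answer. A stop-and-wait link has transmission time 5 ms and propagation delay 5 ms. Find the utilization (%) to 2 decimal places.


Given: Ttrans = 5 ms, Tprop = 5 ms
RTT = 2 * Tprop = 2 * 5 = 10 ms
U = Ttrans / (Ttrans + RTT)
U = 5 / (5 + 10)
U = 5 / 15 = 0.333333
U% = 33.33%

33.33


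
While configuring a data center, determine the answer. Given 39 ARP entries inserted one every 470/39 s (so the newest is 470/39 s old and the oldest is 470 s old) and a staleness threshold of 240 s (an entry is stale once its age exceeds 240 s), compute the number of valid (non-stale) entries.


Ages are k * 470/39 s for k = 1..39 (spacing = 12.0513 s).
Entry k is valid iff k * 470/39 <= 240 iff k <= 39 * 240 / 470 = 19.9149
n_valid = floor(19.9149) = 19
(n_stale = 39 - 19 = 20)

19


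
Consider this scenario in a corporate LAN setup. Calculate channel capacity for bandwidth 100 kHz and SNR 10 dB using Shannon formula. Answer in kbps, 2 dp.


Given: B = 100 kHz, SNR = 10 dB
SNR linear = 10^(10/10) = 10
1 + SNR = 11
log2(11) = 3.4594316186
C = 100 * 1000 * 3.4594316186 = 345943.1619 bps
C = 345.943162 kbps -> 345.94 kbps (2 dp)

345.94


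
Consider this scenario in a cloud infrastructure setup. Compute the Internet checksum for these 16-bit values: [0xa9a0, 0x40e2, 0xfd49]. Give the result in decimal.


Given words: [0xa9a0, 0x40e2, 0xfd49]
Step 1: Sum all words
Raw sum = 43424 + 16610 + 64841 = 124875
Step 2: Fold carry: (59339 + 1) = 59340
One's complement = ~59340 & 0xFFFF = 6195

6195


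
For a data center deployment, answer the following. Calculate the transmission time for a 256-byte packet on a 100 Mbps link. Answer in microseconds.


Given: packet = 256 bytes, bandwidth = 100 Mbps
Packet in bits = 256 * 8 = 2048 bits
Bandwidth = 100 * 10^6 = 100000000 bps
Time = 2048 / 100000000 seconds
Time in us = 2048 * 10^6 / 100000000 = 20.48

20.48


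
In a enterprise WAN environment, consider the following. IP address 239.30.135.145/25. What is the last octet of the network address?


Given: IP = 239.30.135.145, prefix = /25
Subnet mask = 255.255.255.128
Last octet of IP: 145
Last octet of mask: 128
Network last octet = 145 AND 128 = 128

128


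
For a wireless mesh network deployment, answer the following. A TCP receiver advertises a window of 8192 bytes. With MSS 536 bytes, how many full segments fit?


Given: RWND = 8192 bytes, MSS = 536 bytes
Full segments = floor(RWND / MSS)
Full segments = floor(8192 / 536)
Full segments = floor(15.2836) = 15

15


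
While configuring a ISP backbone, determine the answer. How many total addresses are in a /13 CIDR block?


Given: CIDR prefix /13
Host bits = 32 - 13 = 19
Total addresses = 2^19 = 524288

524288


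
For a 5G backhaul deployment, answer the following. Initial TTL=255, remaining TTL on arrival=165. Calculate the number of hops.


Given: initial TTL = 255, received TTL = 165
Hops = initial TTL - received TTL
Hops = 255 - 165 = 90

90


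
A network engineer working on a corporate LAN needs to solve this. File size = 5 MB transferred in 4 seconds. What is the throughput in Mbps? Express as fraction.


Given: file = 5 MB, time = 4 s
File in Mb = 5 * 8 = 40 Mb
Throughput = 40 / 4 Mbps
Throughput = 10 Mbps

10


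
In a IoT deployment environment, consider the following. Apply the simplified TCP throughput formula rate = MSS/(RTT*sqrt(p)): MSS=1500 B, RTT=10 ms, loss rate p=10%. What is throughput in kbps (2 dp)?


Given: MSS = 1500 bytes, RTT = 10 ms, loss = 10%
RTT in seconds = 10 / 1000 = 0.01
Loss rate = 10% = 0.1
sqrt(loss) = sqrt(0.1) = 0.316227766017
Throughput (bytes/s) = 1500 / (0.01 * 0.316227766017) = 474341.6490
Throughput (kbps) = 474341.6490 * 8 / 1000 = 3794.733192 -> 3794.73 kbps (2 dp)

3794.73


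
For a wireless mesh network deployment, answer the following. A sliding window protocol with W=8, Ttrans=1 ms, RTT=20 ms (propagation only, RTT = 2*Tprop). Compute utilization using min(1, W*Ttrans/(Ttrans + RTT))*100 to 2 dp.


Given: W = 8, Ttrans = 1 ms, RTT = 20 ms (= 2 * Tprop, Tprop = 10 ms)
Cycle time = Ttrans + RTT = 1 + 20 = 21 ms (first packet sent until its ACK returns)
W * Ttrans = 8 * 1 = 8 ms of sending per cycle
W * Ttrans / (Ttrans + RTT) = 8 / 21 = 0.380952
U = min(1, 0.380952) = 0.380952
U% = 38.10%

38.10


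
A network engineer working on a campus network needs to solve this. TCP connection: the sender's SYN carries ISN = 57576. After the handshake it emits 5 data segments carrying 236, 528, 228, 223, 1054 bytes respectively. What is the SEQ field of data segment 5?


The SYN occupies sequence number ISN = 57576, so the first data byte is ISN + 1 = 57577.
SEQ of data segment i = (ISN + 1) + sum of payload sizes of segments 1..i-1.
Segment 1: SEQ = 57577, payload = 236 bytes
Segment 2: SEQ = 57813, payload = 528 bytes
Segment 3: SEQ = 58341, payload = 228 bytes
Segment 4: SEQ = 58569, payload = 223 bytes
Segment 5: SEQ = 58792, payload = 1054 bytes
SEQ of segment 5 = 57577 + 236 + 528 + 228 + 223 = 58792

58792


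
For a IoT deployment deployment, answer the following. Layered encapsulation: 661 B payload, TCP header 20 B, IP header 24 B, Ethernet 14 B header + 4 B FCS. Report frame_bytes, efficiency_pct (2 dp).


TCP segment = 661 + 20 = 681 B
IP packet = 681 + 24 = 705 B
Ethernet frame = 705 + 14 + 4 = 723 B
Efficiency = app / frame = 661 / 723 = 0.914246 = 91.4246% -> 91.42% (2 dp)

723, 91.42


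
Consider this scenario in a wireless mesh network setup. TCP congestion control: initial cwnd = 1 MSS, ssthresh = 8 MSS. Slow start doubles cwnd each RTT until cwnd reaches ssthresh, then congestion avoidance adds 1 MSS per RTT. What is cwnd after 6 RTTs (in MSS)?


RTT 0: cwnd = 1 MSS (initial)
RTT 1: cwnd = 2 MSS (slow start, doubled)
RTT 2: cwnd = 4 MSS (slow start, doubled)
RTT 3: cwnd = 8 MSS (slow start, doubled)
RTT 4: cwnd = 9 MSS (congestion avoidance, +1)
RTT 5: cwnd = 10 MSS (congestion avoidance, +1)
RTT 6: cwnd = 11 MSS (congestion avoidance, +1)

11


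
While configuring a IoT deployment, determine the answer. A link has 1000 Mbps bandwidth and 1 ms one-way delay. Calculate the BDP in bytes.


Given: bandwidth = 1000 Mbps, delay = 1 ms
BDP in bits = 1000 * 10^6 * 1 / 1000
BDP in bits = 1000000
BDP in bytes = 1000000 / 8 = 125000

125000


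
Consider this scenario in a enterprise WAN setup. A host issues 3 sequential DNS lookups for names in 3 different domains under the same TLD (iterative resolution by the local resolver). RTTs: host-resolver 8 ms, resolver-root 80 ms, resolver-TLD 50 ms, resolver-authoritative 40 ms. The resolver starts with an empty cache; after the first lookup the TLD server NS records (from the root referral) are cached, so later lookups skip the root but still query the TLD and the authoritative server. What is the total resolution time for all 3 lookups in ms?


Lookup 1 (cold cache): local + root + TLD + auth = 8 + 80 + 50 + 40 = 178 ms
Lookups 2..3 (TLD NS cached -> skip root; new domain -> still ask TLD and auth): local + TLD + auth = 8 + 50 + 40 = 98 ms each
Remaining 2 lookups: 2 * 98 = 196 ms
Total = 178 + 196 = 374 ms

374


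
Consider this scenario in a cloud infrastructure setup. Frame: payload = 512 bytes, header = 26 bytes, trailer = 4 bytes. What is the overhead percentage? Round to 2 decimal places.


Given: payload = 512 B, header = 26 B, trailer = 4 B
Overhead bytes = header + trailer = 26 + 4 = 30
Total frame = payload + overhead = 512 + 30 = 542
Overhead % = 30 / 542 * 100 = 5.5351% -> 5.54% (2 dp)

5.54


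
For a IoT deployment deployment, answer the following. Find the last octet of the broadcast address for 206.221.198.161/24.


Given: IP = 206.221.198.161, prefix = /24
Host bits = 32 - 24 = 8
Network last octet = 161 AND mask = 0
Host part size = 2^8 - 1 = 255
Broadcast last octet = 0 OR 255 = 255

255


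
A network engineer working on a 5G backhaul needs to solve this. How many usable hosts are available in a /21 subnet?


Given: subnet mask /21
Host bits = 32 - 21 = 11
Total addresses = 2^11 = 2048
Usable hosts = 2048 - 2 (network + broadcast) = 2046

2046


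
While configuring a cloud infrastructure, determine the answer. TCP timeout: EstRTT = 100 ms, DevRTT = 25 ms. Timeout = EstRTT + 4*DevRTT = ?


Given: EstRTT = 100 ms, DevRTT = 25 ms
Timeout = EstRTT + 4 * DevRTT
4 * DevRTT = 4 * 25 = 100
Timeout = 100 + 100 = 200 ms

200


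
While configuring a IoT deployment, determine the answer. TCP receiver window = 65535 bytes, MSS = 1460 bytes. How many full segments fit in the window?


Given: RWND = 65535 bytes, MSS = 1460 bytes
Full segments = floor(RWND / MSS)
Full segments = floor(65535 / 1460)
Full segments = floor(44.887) = 44

44


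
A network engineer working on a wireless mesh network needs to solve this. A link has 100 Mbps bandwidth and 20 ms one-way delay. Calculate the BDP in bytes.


Given: bandwidth = 100 Mbps, delay = 20 ms
BDP in bits = 100 * 10^6 * 20 / 1000
BDP in bits = 2000000
BDP in bytes = 2000000 / 8 = 250000

250000


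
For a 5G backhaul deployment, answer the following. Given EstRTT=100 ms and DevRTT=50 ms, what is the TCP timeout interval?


Given: EstRTT = 100 ms, DevRTT = 50 ms
Timeout = EstRTT + 4 * DevRTT
4 * DevRTT = 4 * 50 = 200
Timeout = 100 + 200 = 300 ms

300


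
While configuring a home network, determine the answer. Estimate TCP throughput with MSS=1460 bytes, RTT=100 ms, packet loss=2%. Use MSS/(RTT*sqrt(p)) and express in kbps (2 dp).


Given: MSS = 1460 bytes, RTT = 100 ms, loss = 2%
RTT in seconds = 100 / 1000 = 0.1
Loss rate = 2% = 0.02
sqrt(loss) = sqrt(0.02) = 0.141421356237
Throughput (bytes/s) = 1460 / (0.1 * 0.141421356237) = 103237.5901
Throughput (kbps) = 103237.5901 * 8 / 1000 = 825.900720 -> 825.90 kbps (2 dp)

825.90


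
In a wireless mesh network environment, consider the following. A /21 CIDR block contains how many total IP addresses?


Given: CIDR prefix /21
Host bits = 32 - 21 = 11
Total addresses = 2^11 = 2048

2048


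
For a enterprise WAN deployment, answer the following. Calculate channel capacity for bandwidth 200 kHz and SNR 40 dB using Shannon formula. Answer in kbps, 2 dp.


Given: B = 200 kHz, SNR = 40 dB
SNR linear = 10^(40/10) = 10000
1 + SNR = 10001
log2(10001) = 13.2878566418
C = 200 * 1000 * 13.2878566418 = 2657571.3284 bps
C = 2657.571328 kbps -> 2657.57 kbps (2 dp)

2657.57


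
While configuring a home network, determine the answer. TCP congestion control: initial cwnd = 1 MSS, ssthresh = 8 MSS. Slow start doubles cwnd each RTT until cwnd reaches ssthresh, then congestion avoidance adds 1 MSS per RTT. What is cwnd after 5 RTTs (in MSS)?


RTT 0: cwnd = 1 MSS (initial)
RTT 1: cwnd = 2 MSS (slow start, doubled)
RTT 2: cwnd = 4 MSS (slow start, doubled)
RTT 3: cwnd = 8 MSS (slow start, doubled)
RTT 4: cwnd = 9 MSS (congestion avoidance, +1)
RTT 5: cwnd = 10 MSS (congestion avoidance, +1)

10


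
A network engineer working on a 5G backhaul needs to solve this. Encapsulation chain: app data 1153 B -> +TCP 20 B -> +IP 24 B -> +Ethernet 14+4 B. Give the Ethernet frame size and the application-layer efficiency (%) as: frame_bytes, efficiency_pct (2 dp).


TCP segment = 1153 + 20 = 1173 B
IP packet = 1173 + 24 = 1197 B
Ethernet frame = 1197 + 14 + 4 = 1215 B
Efficiency = app / frame = 1153 / 1215 = 0.948971 = 94.8971% -> 94.90% (2 dp)

1215, 94.90


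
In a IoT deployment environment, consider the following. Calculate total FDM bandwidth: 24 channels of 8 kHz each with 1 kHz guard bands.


Given: 24 channels, 8 kHz each, guard = 1 kHz
Channel bandwidth = 24 * 8 = 192 kHz
Guard bands = 23 gaps * 1 kHz = 23 kHz
Total = 192 + 23 = 215 kHz

215


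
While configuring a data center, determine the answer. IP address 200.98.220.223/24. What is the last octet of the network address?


Given: IP = 200.98.220.223, prefix = /24
Subnet mask = 255.255.255.0
Last octet of IP: 223
Last octet of mask: 0
Network last octet = 223 AND 0 = 0

0


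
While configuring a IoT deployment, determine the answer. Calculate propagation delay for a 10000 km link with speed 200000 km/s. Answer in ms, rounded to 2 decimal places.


Given: distance = 10000 km, speed = 200000 km/s
Delay = distance / speed = 10000 / 200000 seconds
Delay in ms = 10000 * 1000 / 200000
Delay = 50.0000 ms
Rounded to 2 dp = 50.00 ms

50.00


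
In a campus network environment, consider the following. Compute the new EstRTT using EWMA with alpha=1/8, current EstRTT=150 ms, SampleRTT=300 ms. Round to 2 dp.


Given: EstRTT = 150 ms, SampleRTT = 300 ms, alpha = 1/8
New EstRTT = (1 - alpha) * EstRTT + alpha * SampleRTT
(7/8) * 150 = 131.25
(1/8) * 300 = 37.5
New EstRTT = 131.25 + 37.5 = 168.75 ms -> 168.75 ms (2 dp)

168.75


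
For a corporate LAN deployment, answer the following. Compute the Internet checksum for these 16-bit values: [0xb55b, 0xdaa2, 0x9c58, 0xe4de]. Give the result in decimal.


Given words: [0xb55b, 0xdaa2, 0x9c58, 0xe4de]
Step 1: Sum all words
Raw sum = 46427 + 55970 + 40024 + 58590 = 201011
Step 2: Fold carry: (4403 + 3) = 4406
One's complement = ~4406 & 0xFFFF = 61129

61129


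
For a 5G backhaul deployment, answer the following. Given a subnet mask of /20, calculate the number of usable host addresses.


Given: subnet mask /20
Host bits = 32 - 20 = 12
Total addresses = 2^12 = 4096
Usable hosts = 4096 - 2 (network + broadcast) = 4094

4094


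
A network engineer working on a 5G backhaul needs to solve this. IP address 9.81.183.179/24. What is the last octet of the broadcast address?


Given: IP = 9.81.183.179, prefix = /24
Host bits = 32 - 24 = 8
Network last octet = 179 AND mask = 0
Host part size = 2^8 - 1 = 255
Broadcast last octet = 0 OR 255 = 255

255
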